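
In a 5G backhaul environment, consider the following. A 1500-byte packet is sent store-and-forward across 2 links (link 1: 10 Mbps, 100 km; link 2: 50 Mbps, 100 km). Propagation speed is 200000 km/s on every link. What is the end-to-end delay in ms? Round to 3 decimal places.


Packet = 1500 bytes = 12000 bits. Store-and-forward: sum (t_trans + t_prop) per link.
Link 1: t_trans = 12000/(10*10^6) s = 1.2000 ms; t_prop = 100/200000 s = 0.5000 ms; subtotal = 1.7000 ms
Link 2: t_trans = 12000/(50*10^6) s = 0.2400 ms; t_prop = 100/200000 s = 0.5000 ms; subtotal = 0.7400 ms
End-to-end = 1.7000 + 0.7400 = 2.4400 ms -> 2.440 ms (3 dp)

2.440


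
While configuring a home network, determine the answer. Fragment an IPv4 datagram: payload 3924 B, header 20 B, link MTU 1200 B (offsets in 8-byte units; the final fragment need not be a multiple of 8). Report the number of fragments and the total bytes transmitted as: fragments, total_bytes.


Max data per non-final fragment = floor((MTU - header)/8)*8 = floor((1200 - 20)/8)*8 = floor(1180/8)*8 = 1176 B
Final fragment needs no 8-byte alignment: it can carry up to MTU - header = 1180 B
Non-final fragments needed = ceil((payload - 1180) / 1176) = ceil(2744/1176) = ceil(2.3333) = 3
Number of fragments = 3 + 1 = 4
Fragment sizes (data): 3 * 1176 B + 396 B (last, 396 <= 1180 OK)
Total bytes sent = payload + n_frags * header = 3924 + 4*20 = 3924 + 80 = 4004 B

4, 4004


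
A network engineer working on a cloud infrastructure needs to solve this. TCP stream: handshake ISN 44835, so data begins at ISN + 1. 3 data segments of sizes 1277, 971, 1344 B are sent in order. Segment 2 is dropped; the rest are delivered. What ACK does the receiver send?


SYN uses sequence number 44835; first data byte = ISN + 1 = 44836.
Segment 1: SEQ = 44836, len = 1277 B, covers [44836, 46112]
Segment 2: SEQ = 46113, len = 971 B, covers [46113, 47083] [LOST]
Segment 3: SEQ = 47084, len = 1344 B, covers [47084, 48427]
In-order data received: bytes [44836, 46112] (segments 1..1).
Segment 2 missing -> gap begins at byte 46113; later segments buffered out of order.
Cumulative ACK = next expected in-order byte = 44836 + 1277 = 46113

46113


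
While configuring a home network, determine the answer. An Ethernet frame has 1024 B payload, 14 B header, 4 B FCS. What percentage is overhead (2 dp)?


Given: payload = 1024 B, header = 14 B, trailer = 4 B
Overhead bytes = header + trailer = 14 + 4 = 18
Total frame = payload + overhead = 1024 + 18 = 1042
Overhead % = 18 / 1042 * 100 = 1.7274% -> 1.73% (2 dp)

1.73


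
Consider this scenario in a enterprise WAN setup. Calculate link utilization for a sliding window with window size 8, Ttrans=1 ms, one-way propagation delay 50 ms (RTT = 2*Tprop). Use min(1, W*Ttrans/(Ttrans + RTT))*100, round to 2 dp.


Given: W = 8, Ttrans = 1 ms, RTT = 100 ms (= 2 * Tprop, Tprop = 50 ms)
Cycle time = Ttrans + RTT = 1 + 100 = 101 ms (first packet sent until its ACK returns)
W * Ttrans = 8 * 1 = 8 ms of sending per cycle
W * Ttrans / (Ttrans + RTT) = 8 / 101 = 0.079208
U = min(1, 0.079208) = 0.079208
U% = 7.92%

7.92


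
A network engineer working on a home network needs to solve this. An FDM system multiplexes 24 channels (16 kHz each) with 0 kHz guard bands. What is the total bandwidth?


Given: 24 channels, 16 kHz each, guard = 0 kHz
Channel bandwidth = 24 * 16 = 384 kHz
Guard bands = 23 gaps * 0 kHz = 0 kHz
Total = 384 + 0 = 384 kHz

384


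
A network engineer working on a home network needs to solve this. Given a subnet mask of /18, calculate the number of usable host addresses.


Given: subnet mask /18
Host bits = 32 - 18 = 14
Total addresses = 2^14 = 16384
Usable hosts = 16384 - 2 (network + broadcast) = 16382

16382


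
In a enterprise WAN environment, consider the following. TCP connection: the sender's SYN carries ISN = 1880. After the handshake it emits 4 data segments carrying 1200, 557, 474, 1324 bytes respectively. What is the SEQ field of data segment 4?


The SYN occupies sequence number ISN = 1880, so the first data byte is ISN + 1 = 1881.
SEQ of data segment i = (ISN + 1) + sum of payload sizes of segments 1..i-1.
Segment 1: SEQ = 1881, payload = 1200 bytes
Segment 2: SEQ = 3081, payload = 557 bytes
Segment 3: SEQ = 3638, payload = 474 bytes
Segment 4: SEQ = 4112, payload = 1324 bytes
SEQ of segment 4 = 1881 + 1200 + 557 + 474 = 4112

4112


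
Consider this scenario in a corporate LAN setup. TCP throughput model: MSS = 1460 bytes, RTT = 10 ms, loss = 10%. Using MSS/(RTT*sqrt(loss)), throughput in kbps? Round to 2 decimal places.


Given: MSS = 1460 bytes, RTT = 10 ms, loss = 10%
RTT in seconds = 10 / 1000 = 0.01
Loss rate = 10% = 0.1
sqrt(loss) = sqrt(0.1) = 0.316227766017
Throughput (bytes/s) = 1460 / (0.01 * 0.316227766017) = 461692.5384
Throughput (kbps) = 461692.5384 * 8 / 1000 = 3693.540307 -> 3693.54 kbps (2 dp)

3693.54


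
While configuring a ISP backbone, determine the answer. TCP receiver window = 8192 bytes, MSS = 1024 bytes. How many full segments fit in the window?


Given: RWND = 8192 bytes, MSS = 1024 bytes
Full segments = floor(RWND / MSS)
Full segments = floor(8192 / 1024)
Full segments = floor(8.0) = 8

8


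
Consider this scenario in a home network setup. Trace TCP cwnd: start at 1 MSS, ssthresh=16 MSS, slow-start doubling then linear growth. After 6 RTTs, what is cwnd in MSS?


RTT 0: cwnd = 1 MSS (initial)
RTT 1: cwnd = 2 MSS (slow start, doubled)
RTT 2: cwnd = 4 MSS (slow start, doubled)
RTT 3: cwnd = 8 MSS (slow start, doubled)
RTT 4: cwnd = 16 MSS (slow start, doubled)
RTT 5: cwnd = 17 MSS (congestion avoidance, +1)
RTT 6: cwnd = 18 MSS (congestion avoidance, +1)

18


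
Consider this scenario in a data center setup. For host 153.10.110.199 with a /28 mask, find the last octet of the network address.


Given: IP = 153.10.110.199, prefix = /28
Subnet mask = 255.255.255.240
Last octet of IP: 199
Last octet of mask: 240
Network last octet = 199 AND 240 = 192

192


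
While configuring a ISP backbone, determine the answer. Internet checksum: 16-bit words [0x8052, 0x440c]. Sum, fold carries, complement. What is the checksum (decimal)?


Given words: [0x8052, 0x440c]
Step 1: Sum all words
Raw sum = 32850 + 17420 = 50270
One's complement = ~50270 & 0xFFFF = 15265

15265


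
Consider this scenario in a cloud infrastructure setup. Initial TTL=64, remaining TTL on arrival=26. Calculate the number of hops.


Given: initial TTL = 64, received TTL = 26
Hops = initial TTL - received TTL
Hops = 64 - 26 = 38

38


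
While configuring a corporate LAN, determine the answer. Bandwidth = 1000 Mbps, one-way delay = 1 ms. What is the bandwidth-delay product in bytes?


Given: bandwidth = 1000 Mbps, delay = 1 ms
BDP in bits = 1000 * 10^6 * 1 / 1000
BDP in bits = 1000000
BDP in bytes = 1000000 / 8 = 125000

125000


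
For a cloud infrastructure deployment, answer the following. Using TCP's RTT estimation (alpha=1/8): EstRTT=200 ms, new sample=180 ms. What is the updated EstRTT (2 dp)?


Given: EstRTT = 200 ms, SampleRTT = 180 ms, alpha = 1/8
New EstRTT = (1 - alpha) * EstRTT + alpha * SampleRTT
(7/8) * 200 = 175
(1/8) * 180 = 22.5
New EstRTT = 175 + 22.5 = 197.5 ms -> 197.50 ms (2 dp)

197.50


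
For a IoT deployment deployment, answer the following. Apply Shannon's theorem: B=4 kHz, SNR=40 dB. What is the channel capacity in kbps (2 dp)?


Given: B = 4 kHz, SNR = 40 dB
SNR linear = 10^(40/10) = 10000
1 + SNR = 10001
log2(10001) = 13.2878566418
C = 4 * 1000 * 13.2878566418 = 53151.4266 bps
C = 53.151427 kbps -> 53.15 kbps (2 dp)

53.15


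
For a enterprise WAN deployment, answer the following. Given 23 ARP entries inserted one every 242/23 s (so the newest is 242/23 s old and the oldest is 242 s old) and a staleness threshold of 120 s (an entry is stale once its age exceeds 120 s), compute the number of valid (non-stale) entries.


Ages are k * 242/23 s for k = 1..23 (spacing = 10.5217 s).
Entry k is valid iff k * 242/23 <= 120 iff k <= 23 * 120 / 242 = 11.4050
n_valid = floor(11.4050) = 11
(n_stale = 23 - 11 = 12)

11


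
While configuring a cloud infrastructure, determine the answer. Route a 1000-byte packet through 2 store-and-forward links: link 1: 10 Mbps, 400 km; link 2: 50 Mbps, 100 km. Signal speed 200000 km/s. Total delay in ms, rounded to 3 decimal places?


Packet = 1000 bytes = 8000 bits. Store-and-forward: sum (t_trans + t_prop) per link.
Link 1: t_trans = 8000/(10*10^6) s = 0.8000 ms; t_prop = 400/200000 s = 2.0000 ms; subtotal = 2.8000 ms
Link 2: t_trans = 8000/(50*10^6) s = 0.1600 ms; t_prop = 100/200000 s = 0.5000 ms; subtotal = 0.6600 ms
End-to-end = 2.8000 + 0.6600 = 3.4600 ms -> 3.460 ms (3 dp)

3.460


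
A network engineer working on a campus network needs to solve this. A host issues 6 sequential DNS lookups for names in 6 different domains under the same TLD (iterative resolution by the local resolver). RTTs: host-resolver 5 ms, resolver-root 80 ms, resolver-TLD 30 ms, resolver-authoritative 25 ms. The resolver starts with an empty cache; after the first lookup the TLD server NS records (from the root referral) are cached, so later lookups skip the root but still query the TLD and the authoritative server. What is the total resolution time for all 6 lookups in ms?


Lookup 1 (cold cache): local + root + TLD + auth = 5 + 80 + 30 + 25 = 140 ms
Lookups 2..6 (TLD NS cached -> skip root; new domain -> still ask TLD and auth): local + TLD + auth = 5 + 30 + 25 = 60 ms each
Remaining 5 lookups: 5 * 60 = 300 ms
Total = 140 + 300 = 440 ms

440


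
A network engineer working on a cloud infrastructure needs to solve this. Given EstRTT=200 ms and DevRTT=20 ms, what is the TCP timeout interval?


Given: EstRTT = 200 ms, DevRTT = 20 ms
Timeout = EstRTT + 4 * DevRTT
4 * DevRTT = 4 * 20 = 80
Timeout = 200 + 80 = 280 ms

280


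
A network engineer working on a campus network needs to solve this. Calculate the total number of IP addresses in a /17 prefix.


Given: CIDR prefix /17
Host bits = 32 - 17 = 15
Total addresses = 2^15 = 32768

32768


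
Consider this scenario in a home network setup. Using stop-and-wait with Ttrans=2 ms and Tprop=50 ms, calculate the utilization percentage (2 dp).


Given: Ttrans = 2 ms, Tprop = 50 ms
RTT = 2 * Tprop = 2 * 50 = 100 ms
U = Ttrans / (Ttrans + RTT)
U = 2 / (2 + 100)
U = 2 / 102 = 0.019608
U% = 1.96%

1.96


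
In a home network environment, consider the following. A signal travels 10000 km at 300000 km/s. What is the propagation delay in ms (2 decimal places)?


Given: distance = 10000 km, speed = 300000 km/s
Delay = distance / speed = 10000 / 300000 seconds
Delay in ms = 10000 * 1000 / 300000
Delay = 33.3333 ms
Rounded to 2 dp = 33.33 ms

33.33


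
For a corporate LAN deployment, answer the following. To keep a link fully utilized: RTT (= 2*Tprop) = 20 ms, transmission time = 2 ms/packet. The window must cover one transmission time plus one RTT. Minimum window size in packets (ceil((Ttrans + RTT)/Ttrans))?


Given: Ttrans = 2 ms, RTT = 20 ms (= 2 * Tprop, Tprop = 10 ms)
Time until first ACK returns = Ttrans + RTT = 2 + 20 = 22 ms
Need W * Ttrans >= Ttrans + RTT  ->  W >= (Ttrans + RTT) / Ttrans
(Ttrans + RTT) / Ttrans = 22 / 2 = 11
W_min = ceil(11) = 11

11


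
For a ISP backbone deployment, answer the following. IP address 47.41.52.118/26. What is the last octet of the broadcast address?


Given: IP = 47.41.52.118, prefix = /26
Host bits = 32 - 26 = 6
Network last octet = 118 AND mask = 64
Host part size = 2^6 - 1 = 63
Broadcast last octet = 64 OR 63 = 127

127


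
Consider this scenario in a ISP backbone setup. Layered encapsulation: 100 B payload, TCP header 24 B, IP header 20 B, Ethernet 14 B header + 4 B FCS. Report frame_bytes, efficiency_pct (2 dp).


TCP segment = 100 + 24 = 124 B
IP packet = 124 + 20 = 144 B
Ethernet frame = 144 + 14 + 4 = 162 B
Efficiency = app / frame = 100 / 162 = 0.617284 = 61.7284% -> 61.73% (2 dp)

162, 61.73


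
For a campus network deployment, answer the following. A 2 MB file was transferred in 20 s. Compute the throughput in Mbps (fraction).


Given: file = 2 MB, time = 20 s
File in Mb = 2 * 8 = 16 Mb
Throughput = 16 / 20 Mbps
Throughput = 4/5 Mbps

4/5


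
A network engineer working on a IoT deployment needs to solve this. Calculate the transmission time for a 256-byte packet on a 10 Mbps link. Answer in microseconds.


Given: packet = 256 bytes, bandwidth = 10 Mbps
Packet in bits = 256 * 8 = 2048 bits
Bandwidth = 10 * 10^6 = 10000000 bps
Time = 2048 / 10000000 seconds
Time in us = 2048 * 10^6 / 10000000 = 204.8

204.8


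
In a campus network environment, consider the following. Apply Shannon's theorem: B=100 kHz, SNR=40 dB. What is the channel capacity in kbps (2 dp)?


Given: B = 100 kHz, SNR = 40 dB
SNR linear = 10^(40/10) = 10000
1 + SNR = 10001
log2(10001) = 13.2878566418
C = 100 * 1000 * 13.2878566418 = 1328785.6642 bps
C = 1328.785664 kbps -> 1328.79 kbps (2 dp)

1328.79


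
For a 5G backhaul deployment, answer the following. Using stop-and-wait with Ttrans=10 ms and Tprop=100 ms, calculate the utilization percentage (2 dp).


Given: Ttrans = 10 ms, Tprop = 100 ms
RTT = 2 * Tprop = 2 * 100 = 200 ms
U = Ttrans / (Ttrans + RTT)
U = 10 / (10 + 200)
U = 10 / 210 = 0.047619
U% = 4.76%

4.76


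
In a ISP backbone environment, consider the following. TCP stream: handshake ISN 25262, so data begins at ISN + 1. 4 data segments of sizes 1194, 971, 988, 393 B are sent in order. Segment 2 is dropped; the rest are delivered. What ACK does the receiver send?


SYN uses sequence number 25262; first data byte = ISN + 1 = 25263.
Segment 1: SEQ = 25263, len = 1194 B, covers [25263, 26456]
Segment 2: SEQ = 26457, len = 971 B, covers [26457, 27427] [LOST]
Segment 3: SEQ = 27428, len = 988 B, covers [27428, 28415]
Segment 4: SEQ = 28416, len = 393 B, covers [28416, 28808]
In-order data received: bytes [25263, 26456] (segments 1..1).
Segment 2 missing -> gap begins at byte 26457; later segments buffered out of order.
Cumulative ACK = next expected in-order byte = 25263 + 1194 = 26457

26457


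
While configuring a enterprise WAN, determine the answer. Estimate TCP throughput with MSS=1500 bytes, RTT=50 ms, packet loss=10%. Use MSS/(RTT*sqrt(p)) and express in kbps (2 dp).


Given: MSS = 1500 bytes, RTT = 50 ms, loss = 10%
RTT in seconds = 50 / 1000 = 0.05
Loss rate = 10% = 0.1
sqrt(loss) = sqrt(0.1) = 0.316227766017
Throughput (bytes/s) = 1500 / (0.05 * 0.316227766017) = 94868.3298
Throughput (kbps) = 94868.3298 * 8 / 1000 = 758.946638 -> 758.95 kbps (2 dp)

758.95


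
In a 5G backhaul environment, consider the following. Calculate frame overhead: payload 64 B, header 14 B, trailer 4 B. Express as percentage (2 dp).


Given: payload = 64 B, header = 14 B, trailer = 4 B
Overhead bytes = header + trailer = 14 + 4 = 18
Total frame = payload + overhead = 64 + 18 = 82
Overhead % = 18 / 82 * 100 = 21.9512% -> 21.95% (2 dp)

21.95


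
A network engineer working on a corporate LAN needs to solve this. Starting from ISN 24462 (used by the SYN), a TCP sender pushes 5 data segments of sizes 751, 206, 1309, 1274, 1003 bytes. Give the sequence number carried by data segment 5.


The SYN occupies sequence number ISN = 24462, so the first data byte is ISN + 1 = 24463.
SEQ of data segment i = (ISN + 1) + sum of payload sizes of segments 1..i-1.
Segment 1: SEQ = 24463, payload = 751 bytes
Segment 2: SEQ = 25214, payload = 206 bytes
Segment 3: SEQ = 25420, payload = 1309 bytes
Segment 4: SEQ = 26729, payload = 1274 bytes
Segment 5: SEQ = 28003, payload = 1003 bytes
SEQ of segment 5 = 24463 + 751 + 206 + 1309 + 1274 = 28003

28003


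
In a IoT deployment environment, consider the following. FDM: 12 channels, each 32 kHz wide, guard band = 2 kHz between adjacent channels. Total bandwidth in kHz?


Given: 12 channels, 32 kHz each, guard = 2 kHz
Channel bandwidth = 12 * 32 = 384 kHz
Guard bands = 11 gaps * 2 kHz = 22 kHz
Total = 384 + 22 = 406 kHz

406


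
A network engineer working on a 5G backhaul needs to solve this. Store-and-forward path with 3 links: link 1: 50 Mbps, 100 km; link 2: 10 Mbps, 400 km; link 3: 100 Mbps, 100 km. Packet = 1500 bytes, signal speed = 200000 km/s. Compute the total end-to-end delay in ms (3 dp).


Packet = 1500 bytes = 12000 bits. Store-and-forward: sum (t_trans + t_prop) per link.
Link 1: t_trans = 12000/(50*10^6) s = 0.2400 ms; t_prop = 100/200000 s = 0.5000 ms; subtotal = 0.7400 ms
Link 2: t_trans = 12000/(10*10^6) s = 1.2000 ms; t_prop = 400/200000 s = 2.0000 ms; subtotal = 3.2000 ms
Link 3: t_trans = 12000/(100*10^6) s = 0.1200 ms; t_prop = 100/200000 s = 0.5000 ms; subtotal = 0.6200 ms
End-to-end = 0.7400 + 3.2000 + 0.6200 = 4.5600 ms -> 4.560 ms (3 dp)

4.560


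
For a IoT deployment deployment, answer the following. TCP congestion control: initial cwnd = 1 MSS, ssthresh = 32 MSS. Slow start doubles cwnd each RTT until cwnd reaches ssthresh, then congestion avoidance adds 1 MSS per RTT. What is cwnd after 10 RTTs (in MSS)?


RTT 0: cwnd = 1 MSS (initial)
RTT 1: cwnd = 2 MSS (slow start, doubled)
RTT 2: cwnd = 4 MSS (slow start, doubled)
RTT 3: cwnd = 8 MSS (slow start, doubled)
RTT 4: cwnd = 16 MSS (slow start, doubled)
RTT 5: cwnd = 32 MSS (slow start, doubled)
RTT 6: cwnd = 33 MSS (congestion avoidance, +1)
RTT 7: cwnd = 34 MSS (congestion avoidance, +1)
RTT 8: cwnd = 35 MSS (congestion avoidance, +1)
RTT 9: cwnd = 36 MSS (congestion avoidance, +1)
RTT 10: cwnd = 37 MSS (congestion avoidance, +1)

37


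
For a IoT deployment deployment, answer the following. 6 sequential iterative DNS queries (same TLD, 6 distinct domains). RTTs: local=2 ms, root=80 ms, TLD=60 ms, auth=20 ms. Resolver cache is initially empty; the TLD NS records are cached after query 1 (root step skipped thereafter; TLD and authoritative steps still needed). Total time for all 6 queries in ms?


Lookup 1 (cold cache): local + root + TLD + auth = 2 + 80 + 60 + 20 = 162 ms
Lookups 2..6 (TLD NS cached -> skip root; new domain -> still ask TLD and auth): local + TLD + auth = 2 + 60 + 20 = 82 ms each
Remaining 5 lookups: 5 * 82 = 410 ms
Total = 162 + 410 = 572 ms

572


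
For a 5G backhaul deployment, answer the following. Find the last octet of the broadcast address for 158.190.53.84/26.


Given: IP = 158.190.53.84, prefix = /26
Host bits = 32 - 26 = 6
Network last octet = 84 AND mask = 64
Host part size = 2^6 - 1 = 63
Broadcast last octet = 64 OR 63 = 127

127


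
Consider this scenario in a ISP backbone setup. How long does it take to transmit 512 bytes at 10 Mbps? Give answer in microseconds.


Given: packet = 512 bytes, bandwidth = 10 Mbps
Packet in bits = 512 * 8 = 4096 bits
Bandwidth = 10 * 10^6 = 10000000 bps
Time = 4096 / 10000000 seconds
Time in us = 4096 * 10^6 / 10000000 = 409.6

409.6


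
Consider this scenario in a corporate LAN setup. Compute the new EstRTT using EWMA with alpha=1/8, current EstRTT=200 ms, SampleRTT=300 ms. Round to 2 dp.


Given: EstRTT = 200 ms, SampleRTT = 300 ms, alpha = 1/8
New EstRTT = (1 - alpha) * EstRTT + alpha * SampleRTT
(7/8) * 200 = 175
(1/8) * 300 = 37.5
New EstRTT = 175 + 37.5 = 212.5 ms -> 212.50 ms (2 dp)

212.50


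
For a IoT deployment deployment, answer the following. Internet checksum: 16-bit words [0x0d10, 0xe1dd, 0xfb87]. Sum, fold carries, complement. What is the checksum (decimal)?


Given words: [0x0d10, 0xe1dd, 0xfb87]
Step 1: Sum all words
Raw sum = 3344 + 57821 + 64391 = 125556
Step 2: Fold carry: (60020 + 1) = 60021
One's complement = ~60021 & 0xFFFF = 5514

5514


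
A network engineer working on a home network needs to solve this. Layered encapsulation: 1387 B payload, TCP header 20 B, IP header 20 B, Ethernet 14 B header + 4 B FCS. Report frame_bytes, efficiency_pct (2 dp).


TCP segment = 1387 + 20 = 1407 B
IP packet = 1407 + 20 = 1427 B
Ethernet frame = 1427 + 14 + 4 = 1445 B
Efficiency = app / frame = 1387 / 1445 = 0.959862 = 95.9862% -> 95.99% (2 dp)

1445, 95.99


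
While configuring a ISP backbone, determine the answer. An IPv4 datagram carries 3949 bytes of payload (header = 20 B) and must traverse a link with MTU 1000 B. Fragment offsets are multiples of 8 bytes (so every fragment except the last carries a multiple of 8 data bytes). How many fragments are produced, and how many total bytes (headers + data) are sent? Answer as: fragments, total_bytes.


Max data per non-final fragment = floor((MTU - header)/8)*8 = floor((1000 - 20)/8)*8 = floor(980/8)*8 = 976 B
Final fragment needs no 8-byte alignment: it can carry up to MTU - header = 980 B
Non-final fragments needed = ceil((payload - 980) / 976) = ceil(2969/976) = ceil(3.0420) = 4
Number of fragments = 4 + 1 = 5
Fragment sizes (data): 4 * 976 B + 45 B (last, 45 <= 980 OK)
Total bytes sent = payload + n_frags * header = 3949 + 5*20 = 3949 + 100 = 4049 B

5, 4049


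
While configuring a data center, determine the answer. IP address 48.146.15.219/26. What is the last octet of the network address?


Given: IP = 48.146.15.219, prefix = /26
Subnet mask = 255.255.255.192
Last octet of IP: 219
Last octet of mask: 192
Network last octet = 219 AND 192 = 192

192


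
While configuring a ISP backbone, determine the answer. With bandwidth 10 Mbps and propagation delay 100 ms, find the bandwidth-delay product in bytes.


Given: bandwidth = 10 Mbps, delay = 100 ms
BDP in bits = 10 * 10^6 * 100 / 1000
BDP in bits = 1000000
BDP in bytes = 1000000 / 8 = 125000

125000


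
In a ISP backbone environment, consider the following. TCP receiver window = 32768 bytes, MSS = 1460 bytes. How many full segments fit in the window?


Given: RWND = 32768 bytes, MSS = 1460 bytes
Full segments = floor(RWND / MSS)
Full segments = floor(32768 / 1460)
Full segments = floor(22.4438) = 22

22


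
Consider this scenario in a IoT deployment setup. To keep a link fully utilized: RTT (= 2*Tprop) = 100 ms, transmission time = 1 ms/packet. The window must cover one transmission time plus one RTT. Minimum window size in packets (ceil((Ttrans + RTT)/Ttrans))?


Given: Ttrans = 1 ms, RTT = 100 ms (= 2 * Tprop, Tprop = 50 ms)
Time until first ACK returns = Ttrans + RTT = 1 + 100 = 101 ms
Need W * Ttrans >= Ttrans + RTT  ->  W >= (Ttrans + RTT) / Ttrans
(Ttrans + RTT) / Ttrans = 101 / 1 = 101
W_min = ceil(101) = 101

101


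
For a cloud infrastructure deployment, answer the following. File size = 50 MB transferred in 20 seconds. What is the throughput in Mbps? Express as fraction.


Given: file = 50 MB, time = 20 s
File in Mb = 50 * 8 = 400 Mb
Throughput = 400 / 20 Mbps
Throughput = 20 Mbps

20


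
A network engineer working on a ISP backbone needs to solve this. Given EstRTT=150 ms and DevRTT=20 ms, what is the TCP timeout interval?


Given: EstRTT = 150 ms, DevRTT = 20 ms
Timeout = EstRTT + 4 * DevRTT
4 * DevRTT = 4 * 20 = 80
Timeout = 150 + 80 = 230 ms

230


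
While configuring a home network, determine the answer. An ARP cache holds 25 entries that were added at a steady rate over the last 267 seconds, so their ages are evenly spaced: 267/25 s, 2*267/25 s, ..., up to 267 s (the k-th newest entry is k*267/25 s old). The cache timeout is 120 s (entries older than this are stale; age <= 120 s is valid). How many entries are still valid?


Ages are k * 267/25 s for k = 1..25 (spacing = 10.6800 s).
Entry k is valid iff k * 267/25 <= 120 iff k <= 25 * 120 / 267 = 11.2360
n_valid = floor(11.2360) = 11
(n_stale = 25 - 11 = 14)

11


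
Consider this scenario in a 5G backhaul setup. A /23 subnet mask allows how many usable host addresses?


Given: subnet mask /23
Host bits = 32 - 23 = 9
Total addresses = 2^9 = 512
Usable hosts = 512 - 2 (network + broadcast) = 510

510


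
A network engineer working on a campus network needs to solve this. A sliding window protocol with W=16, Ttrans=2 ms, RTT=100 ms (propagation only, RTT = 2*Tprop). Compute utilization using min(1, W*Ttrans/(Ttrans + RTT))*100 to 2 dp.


Given: W = 16, Ttrans = 2 ms, RTT = 100 ms (= 2 * Tprop, Tprop = 50 ms)
Cycle time = Ttrans + RTT = 2 + 100 = 102 ms (first packet sent until its ACK returns)
W * Ttrans = 16 * 2 = 32 ms of sending per cycle
W * Ttrans / (Ttrans + RTT) = 32 / 102 = 0.313725
U = min(1, 0.313725) = 0.313725
U% = 31.37%

31.37


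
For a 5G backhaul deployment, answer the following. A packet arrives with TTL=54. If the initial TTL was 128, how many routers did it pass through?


Given: initial TTL = 128, received TTL = 54
Hops = initial TTL - received TTL
Hops = 128 - 54 = 74

74


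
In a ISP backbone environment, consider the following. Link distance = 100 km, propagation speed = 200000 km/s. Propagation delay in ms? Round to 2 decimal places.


Given: distance = 100 km, speed = 200000 km/s
Delay = distance / speed = 100 / 200000 seconds
Delay in ms = 100 * 1000 / 200000
Delay = 0.5000 ms
Rounded to 2 dp = 0.50 ms

0.50


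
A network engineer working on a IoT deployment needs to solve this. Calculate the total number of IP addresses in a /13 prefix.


Given: CIDR prefix /13
Host bits = 32 - 13 = 19
Total addresses = 2^19 = 524288

524288


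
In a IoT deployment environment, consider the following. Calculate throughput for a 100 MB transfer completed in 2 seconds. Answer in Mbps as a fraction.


Given: file = 100 MB, time = 2 s
File in Mb = 100 * 8 = 800 Mb
Throughput = 800 / 2 Mbps
Throughput = 400 Mbps

400


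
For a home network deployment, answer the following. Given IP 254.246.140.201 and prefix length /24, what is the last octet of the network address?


Given: IP = 254.246.140.201, prefix = /24
Subnet mask = 255.255.255.0
Last octet of IP: 201
Last octet of mask: 0
Network last octet = 201 AND 0 = 0

0


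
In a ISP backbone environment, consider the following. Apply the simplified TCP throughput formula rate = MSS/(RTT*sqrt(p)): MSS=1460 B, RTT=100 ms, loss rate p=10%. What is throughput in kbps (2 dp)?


Given: MSS = 1460 bytes, RTT = 100 ms, loss = 10%
RTT in seconds = 100 / 1000 = 0.1
Loss rate = 10% = 0.1
sqrt(loss) = sqrt(0.1) = 0.316227766017
Throughput (bytes/s) = 1460 / (0.1 * 0.316227766017) = 46169.2538
Throughput (kbps) = 46169.2538 * 8 / 1000 = 369.354031 -> 369.35 kbps (2 dp)

369.35


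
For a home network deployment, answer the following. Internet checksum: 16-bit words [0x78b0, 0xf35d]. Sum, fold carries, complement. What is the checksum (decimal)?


Given words: [0x78b0, 0xf35d]
Step 1: Sum all words
Raw sum = 30896 + 62301 = 93197
Step 2: Fold carry: (27661 + 1) = 27662
One's complement = ~27662 & 0xFFFF = 37873

37873


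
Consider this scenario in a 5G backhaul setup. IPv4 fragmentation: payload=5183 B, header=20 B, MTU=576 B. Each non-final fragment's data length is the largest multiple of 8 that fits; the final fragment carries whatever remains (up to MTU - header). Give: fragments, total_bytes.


Max data per non-final fragment = floor((MTU - header)/8)*8 = floor((576 - 20)/8)*8 = floor(556/8)*8 = 552 B
Final fragment needs no 8-byte alignment: it can carry up to MTU - header = 556 B
Non-final fragments needed = ceil((payload - 556) / 552) = ceil(4627/552) = ceil(8.3822) = 9
Number of fragments = 9 + 1 = 10
Fragment sizes (data): 9 * 552 B + 215 B (last, 215 <= 556 OK)
Total bytes sent = payload + n_frags * header = 5183 + 10*20 = 5183 + 200 = 5383 B

10, 5383


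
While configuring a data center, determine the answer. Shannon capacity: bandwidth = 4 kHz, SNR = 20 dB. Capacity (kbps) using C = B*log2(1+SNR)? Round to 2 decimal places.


Given: B = 4 kHz, SNR = 20 dB
SNR linear = 10^(20/10) = 100
1 + SNR = 101
log2(101) = 6.6582114828
C = 4 * 1000 * 6.6582114828 = 26632.8459 bps
C = 26.632846 kbps -> 26.63 kbps (2 dp)

26.63


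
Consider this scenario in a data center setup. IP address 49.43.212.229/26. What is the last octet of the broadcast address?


Given: IP = 49.43.212.229, prefix = /26
Host bits = 32 - 26 = 6
Network last octet = 229 AND mask = 192
Host part size = 2^6 - 1 = 63
Broadcast last octet = 192 OR 63 = 255

255


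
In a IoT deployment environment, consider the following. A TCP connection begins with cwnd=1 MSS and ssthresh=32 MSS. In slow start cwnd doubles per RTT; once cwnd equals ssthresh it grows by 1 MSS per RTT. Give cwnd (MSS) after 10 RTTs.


RTT 0: cwnd = 1 MSS (initial)
RTT 1: cwnd = 2 MSS (slow start, doubled)
RTT 2: cwnd = 4 MSS (slow start, doubled)
RTT 3: cwnd = 8 MSS (slow start, doubled)
RTT 4: cwnd = 16 MSS (slow start, doubled)
RTT 5: cwnd = 32 MSS (slow start, doubled)
RTT 6: cwnd = 33 MSS (congestion avoidance, +1)
RTT 7: cwnd = 34 MSS (congestion avoidance, +1)
RTT 8: cwnd = 35 MSS (congestion avoidance, +1)
RTT 9: cwnd = 36 MSS (congestion avoidance, +1)
RTT 10: cwnd = 37 MSS (congestion avoidance, +1)

37


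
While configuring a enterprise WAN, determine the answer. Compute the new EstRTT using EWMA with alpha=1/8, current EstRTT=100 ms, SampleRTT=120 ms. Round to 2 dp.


Given: EstRTT = 100 ms, SampleRTT = 120 ms, alpha = 1/8
New EstRTT = (1 - alpha) * EstRTT + alpha * SampleRTT
(7/8) * 100 = 87.5
(1/8) * 120 = 15
New EstRTT = 87.5 + 15 = 102.5 ms -> 102.50 ms (2 dp)

102.50


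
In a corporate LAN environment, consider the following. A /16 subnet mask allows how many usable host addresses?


Given: subnet mask /16
Host bits = 32 - 16 = 16
Total addresses = 2^16 = 65536
Usable hosts = 65536 - 2 (network + broadcast) = 65534

65534


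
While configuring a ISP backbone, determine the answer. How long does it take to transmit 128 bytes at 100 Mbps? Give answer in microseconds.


Given: packet = 128 bytes, bandwidth = 100 Mbps
Packet in bits = 128 * 8 = 1024 bits
Bandwidth = 100 * 10^6 = 100000000 bps
Time = 1024 / 100000000 seconds
Time in us = 1024 * 10^6 / 100000000 = 10.24

10.24


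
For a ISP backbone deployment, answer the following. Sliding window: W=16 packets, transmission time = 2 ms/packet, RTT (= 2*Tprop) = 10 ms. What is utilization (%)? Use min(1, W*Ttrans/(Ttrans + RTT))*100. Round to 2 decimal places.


Given: W = 16, Ttrans = 2 ms, RTT = 10 ms (= 2 * Tprop, Tprop = 5 ms)
Cycle time = Ttrans + RTT = 2 + 10 = 12 ms (first packet sent until its ACK returns)
W * Ttrans = 16 * 2 = 32 ms of sending per cycle
W * Ttrans / (Ttrans + RTT) = 32 / 12 = 2.666667
U = min(1, 2.666667) = 1.000000
U% = 100.00%

100.00


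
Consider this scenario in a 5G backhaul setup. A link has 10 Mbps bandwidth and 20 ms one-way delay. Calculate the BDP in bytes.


Given: bandwidth = 10 Mbps, delay = 20 ms
BDP in bits = 10 * 10^6 * 20 / 1000
BDP in bits = 200000
BDP in bytes = 200000 / 8 = 25000

25000


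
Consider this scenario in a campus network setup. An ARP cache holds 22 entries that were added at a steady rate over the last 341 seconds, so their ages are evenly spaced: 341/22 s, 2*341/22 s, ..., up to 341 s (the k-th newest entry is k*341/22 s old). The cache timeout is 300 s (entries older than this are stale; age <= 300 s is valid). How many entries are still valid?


Ages are k * 341/22 s for k = 1..22 (spacing = 15.5000 s).
Entry k is valid iff k * 341/22 <= 300 iff k <= 22 * 300 / 341 = 19.3548
n_valid = floor(19.3548) = 19
(n_stale = 22 - 19 = 3)

19


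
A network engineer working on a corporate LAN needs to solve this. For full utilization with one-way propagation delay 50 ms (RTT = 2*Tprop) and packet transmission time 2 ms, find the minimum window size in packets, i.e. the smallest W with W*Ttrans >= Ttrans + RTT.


Given: Ttrans = 2 ms, RTT = 100 ms (= 2 * Tprop, Tprop = 50 ms)
Time until first ACK returns = Ttrans + RTT = 2 + 100 = 102 ms
Need W * Ttrans >= Ttrans + RTT  ->  W >= (Ttrans + RTT) / Ttrans
(Ttrans + RTT) / Ttrans = 102 / 2 = 51
W_min = ceil(51) = 51

51


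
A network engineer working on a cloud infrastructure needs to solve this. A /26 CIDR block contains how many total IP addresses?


Given: CIDR prefix /26
Host bits = 32 - 26 = 6
Total addresses = 2^6 = 64

64


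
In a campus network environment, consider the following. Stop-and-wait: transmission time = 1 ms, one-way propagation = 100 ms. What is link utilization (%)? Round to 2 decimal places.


Given: Ttrans = 1 ms, Tprop = 100 ms
RTT = 2 * Tprop = 2 * 100 = 200 ms
U = Ttrans / (Ttrans + RTT)
U = 1 / (1 + 200)
U = 1 / 201 = 0.004975
U% = 0.50%

0.50


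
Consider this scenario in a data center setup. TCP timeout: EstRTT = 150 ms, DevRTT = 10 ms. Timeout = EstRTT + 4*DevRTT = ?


Given: EstRTT = 150 ms, DevRTT = 10 ms
Timeout = EstRTT + 4 * DevRTT
4 * DevRTT = 4 * 10 = 40
Timeout = 150 + 40 = 190 ms

190


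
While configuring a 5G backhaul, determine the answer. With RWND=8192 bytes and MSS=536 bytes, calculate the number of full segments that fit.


Given: RWND = 8192 bytes, MSS = 536 bytes
Full segments = floor(RWND / MSS)
Full segments = floor(8192 / 536)
Full segments = floor(15.2836) = 15

15


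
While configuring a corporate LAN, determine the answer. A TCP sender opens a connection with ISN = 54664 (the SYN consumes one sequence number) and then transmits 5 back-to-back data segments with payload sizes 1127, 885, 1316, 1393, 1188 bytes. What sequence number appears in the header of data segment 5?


The SYN occupies sequence number ISN = 54664, so the first data byte is ISN + 1 = 54665.
SEQ of data segment i = (ISN + 1) + sum of payload sizes of segments 1..i-1.
Segment 1: SEQ = 54665, payload = 1127 bytes
Segment 2: SEQ = 55792, payload = 885 bytes
Segment 3: SEQ = 56677, payload = 1316 bytes
Segment 4: SEQ = 57993, payload = 1393 bytes
Segment 5: SEQ = 59386, payload = 1188 bytes
SEQ of segment 5 = 54665 + 1127 + 885 + 1316 + 1393 = 59386

59386


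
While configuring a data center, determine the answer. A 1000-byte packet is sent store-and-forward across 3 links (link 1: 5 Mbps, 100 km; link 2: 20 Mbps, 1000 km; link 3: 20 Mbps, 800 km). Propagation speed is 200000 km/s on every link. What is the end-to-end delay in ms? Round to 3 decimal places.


Packet = 1000 bytes = 8000 bits. Store-and-forward: sum (t_trans + t_prop) per link.
Link 1: t_trans = 8000/(5*10^6) s = 1.6000 ms; t_prop = 100/200000 s = 0.5000 ms; subtotal = 2.1000 ms
Link 2: t_trans = 8000/(20*10^6) s = 0.4000 ms; t_prop = 1000/200000 s = 5.0000 ms; subtotal = 5.4000 ms
Link 3: t_trans = 8000/(20*10^6) s = 0.4000 ms; t_prop = 800/200000 s = 4.0000 ms; subtotal = 4.4000 ms
End-to-end = 2.1000 + 5.4000 + 4.4000 = 11.9000 ms -> 11.900 ms (3 dp)

11.900


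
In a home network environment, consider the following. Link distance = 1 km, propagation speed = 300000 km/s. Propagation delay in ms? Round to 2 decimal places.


Given: distance = 1 km, speed = 300000 km/s
Delay = distance / speed = 1 / 300000 seconds
Delay in ms = 1 * 1000 / 300000
Delay = 0.0033 ms
Rounded to 2 dp = 0.00 ms

0.00


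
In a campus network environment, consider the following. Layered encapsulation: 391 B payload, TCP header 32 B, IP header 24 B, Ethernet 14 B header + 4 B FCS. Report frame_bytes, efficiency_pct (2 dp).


TCP segment = 391 + 32 = 423 B
IP packet = 423 + 24 = 447 B
Ethernet frame = 447 + 14 + 4 = 465 B
Efficiency = app / frame = 391 / 465 = 0.840860 = 84.0860% -> 84.09% (2 dp)

465, 84.09


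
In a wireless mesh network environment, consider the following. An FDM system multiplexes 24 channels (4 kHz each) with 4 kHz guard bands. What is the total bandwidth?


Given: 24 channels, 4 kHz each, guard = 4 kHz
Channel bandwidth = 24 * 4 = 96 kHz
Guard bands = 23 gaps * 4 kHz = 92 kHz
Total = 96 + 92 = 188 kHz

188


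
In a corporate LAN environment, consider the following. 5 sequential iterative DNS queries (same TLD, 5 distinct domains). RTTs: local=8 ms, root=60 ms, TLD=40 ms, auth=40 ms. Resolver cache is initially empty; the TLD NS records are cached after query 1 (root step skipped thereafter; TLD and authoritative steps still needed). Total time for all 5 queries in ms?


Lookup 1 (cold cache): local + root + TLD + auth = 8 + 60 + 40 + 40 = 148 ms
Lookups 2..5 (TLD NS cached -> skip root; new domain -> still ask TLD and auth): local + TLD + auth = 8 + 40 + 40 = 88 ms each
Remaining 4 lookups: 4 * 88 = 352 ms
Total = 148 + 352 = 500 ms

500


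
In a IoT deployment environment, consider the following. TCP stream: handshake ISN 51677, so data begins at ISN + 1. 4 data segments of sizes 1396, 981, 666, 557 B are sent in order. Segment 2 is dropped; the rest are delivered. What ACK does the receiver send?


SYN uses sequence number 51677; first data byte = ISN + 1 = 51678.
Segment 1: SEQ = 51678, len = 1396 B, covers [51678, 53073]
Segment 2: SEQ = 53074, len = 981 B, covers [53074, 54054] [LOST]
Segment 3: SEQ = 54055, len = 666 B, covers [54055, 54720]
Segment 4: SEQ = 54721, len = 557 B, covers [54721, 55277]
In-order data received: bytes [51678, 53073] (segments 1..1).
Segment 2 missing -> gap begins at byte 53074; later segments buffered out of order.
Cumulative ACK = next expected in-order byte = 51678 + 1396 = 53074

53074


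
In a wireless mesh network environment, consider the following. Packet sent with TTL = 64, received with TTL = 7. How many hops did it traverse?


Given: initial TTL = 64, received TTL = 7
Hops = initial TTL - received TTL
Hops = 64 - 7 = 57

57


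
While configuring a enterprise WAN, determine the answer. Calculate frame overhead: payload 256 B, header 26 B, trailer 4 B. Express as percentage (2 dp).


Given: payload = 256 B, header = 26 B, trailer = 4 B
Overhead bytes = header + trailer = 26 + 4 = 30
Total frame = payload + overhead = 256 + 30 = 286
Overhead % = 30 / 286 * 100 = 10.4895% -> 10.49% (2 dp)

10.49


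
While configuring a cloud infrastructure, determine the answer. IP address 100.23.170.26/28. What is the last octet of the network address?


Given: IP = 100.23.170.26, prefix = /28
Subnet mask = 255.255.255.240
Last octet of IP: 26
Last octet of mask: 240
Network last octet = 26 AND 240 = 16

16


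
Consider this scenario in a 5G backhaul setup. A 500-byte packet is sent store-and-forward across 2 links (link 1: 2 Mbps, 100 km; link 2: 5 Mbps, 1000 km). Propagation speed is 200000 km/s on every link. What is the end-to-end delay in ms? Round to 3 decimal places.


Packet = 500 bytes = 4000 bits. Store-and-forward: sum (t_trans + t_prop) per link.
Link 1: t_trans = 4000/(2*10^6) s = 2.0000 ms; t_prop = 100/200000 s = 0.5000 ms; subtotal = 2.5000 ms
Link 2: t_trans = 4000/(5*10^6) s = 0.8000 ms; t_prop = 1000/200000 s = 5.0000 ms; subtotal = 5.8000 ms
End-to-end = 2.5000 + 5.8000 = 8.3000 ms -> 8.300 ms (3 dp)

8.300


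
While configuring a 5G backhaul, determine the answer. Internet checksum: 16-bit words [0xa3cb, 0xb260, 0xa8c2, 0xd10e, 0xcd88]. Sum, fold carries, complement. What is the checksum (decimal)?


Given words: [0xa3cb, 0xb260, 0xa8c2, 0xd10e, 0xcd88]
Step 1: Sum all words
Raw sum = 41931 + 45664 + 43202 + 53518 + 52616 = 236931
Step 2: Fold carry: (40323 + 3) = 40326
One's complement = ~40326 & 0xFFFF = 25209

25209


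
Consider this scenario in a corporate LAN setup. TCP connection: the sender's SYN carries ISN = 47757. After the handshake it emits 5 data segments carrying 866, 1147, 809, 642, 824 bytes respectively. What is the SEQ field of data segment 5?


The SYN occupies sequence number ISN = 47757, so the first data byte is ISN + 1 = 47758.
SEQ of data segment i = (ISN + 1) + sum of payload sizes of segments 1..i-1.
Segment 1: SEQ = 47758, payload = 866 bytes
Segment 2: SEQ = 48624, payload = 1147 bytes
Segment 3: SEQ = 49771, payload = 809 bytes
Segment 4: SEQ = 50580, payload = 642 bytes
Segment 5: SEQ = 51222, payload = 824 bytes
SEQ of segment 5 = 47758 + 866 + 1147 + 809 + 642 = 51222

51222


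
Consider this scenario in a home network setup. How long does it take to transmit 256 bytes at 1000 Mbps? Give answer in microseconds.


Given: packet = 256 bytes, bandwidth = 1000 Mbps
Packet in bits = 256 * 8 = 2048 bits
Bandwidth = 1000 * 10^6 = 1000000000 bps
Time = 2048 / 1000000000 seconds
Time in us = 2048 * 10^6 / 1000000000 = 2.048

2.048


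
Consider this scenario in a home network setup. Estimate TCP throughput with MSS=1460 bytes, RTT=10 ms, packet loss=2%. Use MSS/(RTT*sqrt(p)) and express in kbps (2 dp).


Given: MSS = 1460 bytes, RTT = 10 ms, loss = 2%
RTT in seconds = 10 / 1000 = 0.01
Loss rate = 2% = 0.02
sqrt(loss) = sqrt(0.02) = 0.141421356237
Throughput (bytes/s) = 1460 / (0.01 * 0.141421356237) = 1032375.9005
Throughput (kbps) = 1032375.9005 * 8 / 1000 = 8259.007204 -> 8259.01 kbps (2 dp)

8259.01
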